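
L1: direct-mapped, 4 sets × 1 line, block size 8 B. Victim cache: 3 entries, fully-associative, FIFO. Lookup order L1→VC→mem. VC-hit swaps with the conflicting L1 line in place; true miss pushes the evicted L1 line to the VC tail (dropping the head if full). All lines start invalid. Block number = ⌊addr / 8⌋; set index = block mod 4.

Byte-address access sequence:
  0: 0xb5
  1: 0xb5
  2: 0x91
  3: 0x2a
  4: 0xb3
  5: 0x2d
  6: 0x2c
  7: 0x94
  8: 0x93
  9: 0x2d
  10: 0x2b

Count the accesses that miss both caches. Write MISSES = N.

  [0] addr=0xb5 blk=22 s=2: MISS | VC []
  [1] addr=0xb5 blk=22 s=2: L1-HIT | VC []
  [2] addr=0x91 blk=18 s=2: MISS | VC [22]
  [3] addr=0x2a blk=5 s=1: MISS | VC [22]
  [4] addr=0xb3 blk=22 s=2: VC-HIT | VC [18]
  [5] addr=0x2d blk=5 s=1: L1-HIT | VC [18]
  [6] addr=0x2c blk=5 s=1: L1-HIT | VC [18]
  [7] addr=0x94 blk=18 s=2: VC-HIT | VC [22]
  [8] addr=0x93 blk=18 s=2: L1-HIT | VC [22]
  [9] addr=0x2d blk=5 s=1: L1-HIT | VC [22]
  [10] addr=0x2b blk=5 s=1: L1-HIT | VC [22]

MISSES = 3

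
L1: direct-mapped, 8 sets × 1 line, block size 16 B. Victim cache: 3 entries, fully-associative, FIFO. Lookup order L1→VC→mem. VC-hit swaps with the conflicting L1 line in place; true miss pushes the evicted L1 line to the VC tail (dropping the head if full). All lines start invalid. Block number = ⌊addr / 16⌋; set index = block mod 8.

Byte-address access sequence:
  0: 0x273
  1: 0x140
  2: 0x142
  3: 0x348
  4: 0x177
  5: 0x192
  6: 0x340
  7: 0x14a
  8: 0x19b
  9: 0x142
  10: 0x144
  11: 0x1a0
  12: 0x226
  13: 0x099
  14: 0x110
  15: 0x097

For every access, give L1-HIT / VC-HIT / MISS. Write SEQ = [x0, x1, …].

  [0] addr=0x273 blk=39 s=7: MISS | VC []
  [1] addr=0x140 blk=20 s=4: MISS | VC []
  [2] addr=0x142 blk=20 s=4: L1-HIT | VC []
  [3] addr=0x348 blk=52 s=4: MISS | VC [20]
  [4] addr=0x177 blk=23 s=7: MISS | VC [20, 39]
  [5] addr=0x192 blk=25 s=1: MISS | VC [20, 39]
  [6] addr=0x340 blk=52 s=4: L1-HIT | VC [20, 39]
  [7] addr=0x14a blk=20 s=4: VC-HIT | VC [52, 39]
  [8] addr=0x19b blk=25 s=1: L1-HIT | VC [52, 39]
  [9] addr=0x142 blk=20 s=4: L1-HIT | VC [52, 39]
  [10] addr=0x144 blk=20 s=4: L1-HIT | VC [52, 39]
  [11] addr=0x1a0 blk=26 s=2: MISS | VC [52, 39]
  [12] addr=0x226 blk=34 s=2: MISS | VC [52, 39, 26]
  [13] addr=0x99 blk=9 s=1: MISS | VC [39, 26, 25]
  [14] addr=0x110 blk=17 s=1: MISS | VC [26, 25, 9]
  [15] addr=0x97 blk=9 s=1: VC-HIT | VC [26, 25, 17]

SEQ = [MISS, MISS, L1-HIT, MISS, MISS, MISS, L1-HIT, VC-HIT, L1-HIT, L1-HIT, L1-HIT, MISS, MISS, MISS, MISS, VC-HIT]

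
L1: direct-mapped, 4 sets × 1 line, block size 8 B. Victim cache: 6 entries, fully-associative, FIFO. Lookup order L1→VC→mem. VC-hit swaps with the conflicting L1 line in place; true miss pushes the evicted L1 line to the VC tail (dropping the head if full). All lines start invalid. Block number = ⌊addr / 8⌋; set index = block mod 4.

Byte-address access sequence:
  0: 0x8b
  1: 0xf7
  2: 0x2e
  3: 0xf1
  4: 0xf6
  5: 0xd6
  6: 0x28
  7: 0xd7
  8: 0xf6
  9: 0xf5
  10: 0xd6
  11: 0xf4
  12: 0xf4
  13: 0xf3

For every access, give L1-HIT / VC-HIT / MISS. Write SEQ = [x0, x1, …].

0: 0x8b (blk 17, set 1) → MISS  vc=[]
1: 0xf7 (blk 30, set 2) → MISS  vc=[]
2: 0x2e (blk 5, set 1) → MISS  vc=[17]
3: 0xf1 (blk 30, set 2) → L1-HIT  vc=[17]
4: 0xf6 (blk 30, set 2) → L1-HIT  vc=[17]
5: 0xd6 (blk 26, set 2) → MISS  vc=[17, 30]
6: 0x28 (blk 5, set 1) → L1-HIT  vc=[17, 30]
7: 0xd7 (blk 26, set 2) → L1-HIT  vc=[17, 30]
8: 0xf6 (blk 30, set 2) → VC-HIT  vc=[17, 26]
9: 0xf5 (blk 30, set 2) → L1-HIT  vc=[17, 26]
10: 0xd6 (blk 26, set 2) → VC-HIT  vc=[17, 30]
11: 0xf4 (blk 30, set 2) → VC-HIT  vc=[17, 26]
12: 0xf4 (blk 30, set 2) → L1-HIT  vc=[17, 26]
13: 0xf3 (blk 30, set 2) → L1-HIT  vc=[17, 26]

SEQ = [MISS, MISS, MISS, L1-HIT, L1-HIT, MISS, L1-HIT, L1-HIT, VC-HIT, L1-HIT, VC-HIT, VC-HIT, L1-HIT, L1-HIT]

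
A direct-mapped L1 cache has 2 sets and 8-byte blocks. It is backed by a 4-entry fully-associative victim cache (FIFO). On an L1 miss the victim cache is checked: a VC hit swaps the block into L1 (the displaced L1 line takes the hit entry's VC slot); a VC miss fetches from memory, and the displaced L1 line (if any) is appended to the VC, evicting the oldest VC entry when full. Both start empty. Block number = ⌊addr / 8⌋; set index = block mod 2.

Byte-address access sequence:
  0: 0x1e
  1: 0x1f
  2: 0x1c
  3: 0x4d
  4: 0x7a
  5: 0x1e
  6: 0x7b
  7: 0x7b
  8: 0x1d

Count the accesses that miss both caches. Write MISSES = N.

#0 0x1e→b3/s1 MISS; vc=[]
#1 0x1f→b3/s1 L1-HIT; vc=[]
#2 0x1c→b3/s1 L1-HIT; vc=[]
#3 0x4d→b9/s1 MISS; vc=[3]
#4 0x7a→b15/s1 MISS; vc=[3,9]
#5 0x1e→b3/s1 VC-HIT; vc=[15,9]
#6 0x7b→b15/s1 VC-HIT; vc=[3,9]
#7 0x7b→b15/s1 L1-HIT; vc=[3,9]
#8 0x1d→b3/s1 VC-HIT; vc=[15,9]

MISSES = 3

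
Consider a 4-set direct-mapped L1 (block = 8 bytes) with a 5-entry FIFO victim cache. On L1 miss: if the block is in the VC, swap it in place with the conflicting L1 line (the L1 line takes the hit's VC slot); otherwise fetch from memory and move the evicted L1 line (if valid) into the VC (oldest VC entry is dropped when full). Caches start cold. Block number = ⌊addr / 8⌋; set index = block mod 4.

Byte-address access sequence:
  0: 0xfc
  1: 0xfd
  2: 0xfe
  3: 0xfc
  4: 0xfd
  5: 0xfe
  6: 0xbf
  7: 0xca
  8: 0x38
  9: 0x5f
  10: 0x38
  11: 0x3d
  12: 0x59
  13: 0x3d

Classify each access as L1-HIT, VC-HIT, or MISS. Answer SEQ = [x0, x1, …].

SEQ = [MISS, L1-HIT, L1-HIT, L1-HIT, L1-HIT, L1-HIT, MISS, MISS, MISS, MISS, VC-HIT, L1-HIT, VC-HIT, VC-HIT]

#0 0xfc→b31/s3 MISS; vc=[]
#1 0xfd→b31/s3 L1-HIT; vc=[]
#2 0xfe→b31/s3 L1-HIT; vc=[]
#3 0xfc→b31/s3 L1-HIT; vc=[]
#4 0xfd→b31/s3 L1-HIT; vc=[]
#5 0xfe→b31/s3 L1-HIT; vc=[]
#6 0xbf→b23/s3 MISS; vc=[31]
#7 0xca→b25/s1 MISS; vc=[31]
#8 0x38→b7/s3 MISS; vc=[31,23]
#9 0x5f→b11/s3 MISS; vc=[31,23,7]
#10 0x38→b7/s3 VC-HIT; vc=[31,23,11]
#11 0x3d→b7/s3 L1-HIT; vc=[31,23,11]
#12 0x59→b11/s3 VC-HIT; vc=[31,23,7]
#13 0x3d→b7/s3 VC-HIT; vc=[31,23,11]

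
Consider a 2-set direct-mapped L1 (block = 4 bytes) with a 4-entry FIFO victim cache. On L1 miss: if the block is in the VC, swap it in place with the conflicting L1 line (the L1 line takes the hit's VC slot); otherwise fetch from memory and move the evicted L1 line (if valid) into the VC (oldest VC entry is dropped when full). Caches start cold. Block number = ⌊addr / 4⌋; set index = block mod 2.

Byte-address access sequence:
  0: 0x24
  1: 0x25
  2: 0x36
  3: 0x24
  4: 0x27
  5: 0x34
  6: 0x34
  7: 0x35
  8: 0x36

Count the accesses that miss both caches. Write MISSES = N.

  [0] addr=0x24 blk=9 s=1: MISS | VC []
  [1] addr=0x25 blk=9 s=1: L1-HIT | VC []
  [2] addr=0x36 blk=13 s=1: MISS | VC [9]
  [3] addr=0x24 blk=9 s=1: VC-HIT | VC [13]
  [4] addr=0x27 blk=9 s=1: L1-HIT | VC [13]
  [5] addr=0x34 blk=13 s=1: VC-HIT | VC [9]
  [6] addr=0x34 blk=13 s=1: L1-HIT | VC [9]
  [7] addr=0x35 blk=13 s=1: L1-HIT | VC [9]
  [8] addr=0x36 blk=13 s=1: L1-HIT | VC [9]

MISSES = 2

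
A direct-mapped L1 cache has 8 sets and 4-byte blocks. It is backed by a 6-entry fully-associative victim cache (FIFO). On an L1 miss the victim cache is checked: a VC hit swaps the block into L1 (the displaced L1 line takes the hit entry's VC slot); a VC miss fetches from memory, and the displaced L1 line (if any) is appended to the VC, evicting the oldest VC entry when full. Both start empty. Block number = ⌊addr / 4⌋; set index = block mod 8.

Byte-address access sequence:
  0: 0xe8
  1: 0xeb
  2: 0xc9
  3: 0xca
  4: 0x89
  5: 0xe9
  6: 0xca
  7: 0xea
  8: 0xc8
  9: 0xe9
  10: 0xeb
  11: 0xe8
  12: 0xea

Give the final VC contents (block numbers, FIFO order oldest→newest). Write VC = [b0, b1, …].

  [0] addr=0xe8 blk=58 s=2: MISS | VC []
  [1] addr=0xeb blk=58 s=2: L1-HIT | VC []
  [2] addr=0xc9 blk=50 s=2: MISS | VC [58]
  [3] addr=0xca blk=50 s=2: L1-HIT | VC [58]
  [4] addr=0x89 blk=34 s=2: MISS | VC [58, 50]
  [5] addr=0xe9 blk=58 s=2: VC-HIT | VC [34, 50]
  [6] addr=0xca blk=50 s=2: VC-HIT | VC [34, 58]
  [7] addr=0xea blk=58 s=2: VC-HIT | VC [34, 50]
  [8] addr=0xc8 blk=50 s=2: VC-HIT | VC [34, 58]
  [9] addr=0xe9 blk=58 s=2: VC-HIT | VC [34, 50]
  [10] addr=0xeb blk=58 s=2: L1-HIT | VC [34, 50]
  [11] addr=0xe8 blk=58 s=2: L1-HIT | VC [34, 50]
  [12] addr=0xea blk=58 s=2: L1-HIT | VC [34, 50]

VC = [34, 50]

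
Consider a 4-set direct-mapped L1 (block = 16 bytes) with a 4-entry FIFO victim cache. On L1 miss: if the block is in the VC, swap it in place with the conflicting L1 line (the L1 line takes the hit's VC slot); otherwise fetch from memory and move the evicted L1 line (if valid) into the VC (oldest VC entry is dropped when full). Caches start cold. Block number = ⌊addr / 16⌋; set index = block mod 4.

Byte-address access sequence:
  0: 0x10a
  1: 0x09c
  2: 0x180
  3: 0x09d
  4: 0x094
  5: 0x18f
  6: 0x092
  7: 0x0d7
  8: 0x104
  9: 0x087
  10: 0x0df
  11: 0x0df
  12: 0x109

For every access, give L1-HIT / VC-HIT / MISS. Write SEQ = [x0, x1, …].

SEQ = [MISS, MISS, MISS, L1-HIT, L1-HIT, L1-HIT, L1-HIT, MISS, VC-HIT, MISS, L1-HIT, L1-HIT, VC-HIT]

0: 0x10a (blk 16, set 0) → MISS  vc=[]
1: 0x9c (blk 9, set 1) → MISS  vc=[]
2: 0x180 (blk 24, set 0) → MISS  vc=[16]
3: 0x9d (blk 9, set 1) → L1-HIT  vc=[16]
4: 0x94 (blk 9, set 1) → L1-HIT  vc=[16]
5: 0x18f (blk 24, set 0) → L1-HIT  vc=[16]
6: 0x92 (blk 9, set 1) → L1-HIT  vc=[16]
7: 0xd7 (blk 13, set 1) → MISS  vc=[16, 9]
8: 0x104 (blk 16, set 0) → VC-HIT  vc=[24, 9]
9: 0x87 (blk 8, set 0) → MISS  vc=[24, 9, 16]
10: 0xdf (blk 13, set 1) → L1-HIT  vc=[24, 9, 16]
11: 0xdf (blk 13, set 1) → L1-HIT  vc=[24, 9, 16]
12: 0x109 (blk 16, set 0) → VC-HIT  vc=[24, 9, 8]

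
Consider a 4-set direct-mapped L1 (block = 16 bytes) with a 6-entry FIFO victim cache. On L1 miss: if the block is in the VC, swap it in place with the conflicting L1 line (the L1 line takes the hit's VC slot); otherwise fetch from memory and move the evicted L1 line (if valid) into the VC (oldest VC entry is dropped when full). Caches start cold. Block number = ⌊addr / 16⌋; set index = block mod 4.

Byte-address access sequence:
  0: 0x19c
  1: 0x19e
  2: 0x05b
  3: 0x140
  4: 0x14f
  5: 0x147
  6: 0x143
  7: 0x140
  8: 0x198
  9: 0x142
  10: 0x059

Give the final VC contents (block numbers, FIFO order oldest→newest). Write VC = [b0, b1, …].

VC = [25]

  [0] addr=0x19c blk=25 s=1: MISS | VC []
  [1] addr=0x19e blk=25 s=1: L1-HIT | VC []
  [2] addr=0x5b blk=5 s=1: MISS | VC [25]
  [3] addr=0x140 blk=20 s=0: MISS | VC [25]
  [4] addr=0x14f blk=20 s=0: L1-HIT | VC [25]
  [5] addr=0x147 blk=20 s=0: L1-HIT | VC [25]
  [6] addr=0x143 blk=20 s=0: L1-HIT | VC [25]
  [7] addr=0x140 blk=20 s=0: L1-HIT | VC [25]
  [8] addr=0x198 blk=25 s=1: VC-HIT | VC [5]
  [9] addr=0x142 blk=20 s=0: L1-HIT | VC [5]
  [10] addr=0x59 blk=5 s=1: VC-HIT | VC [25]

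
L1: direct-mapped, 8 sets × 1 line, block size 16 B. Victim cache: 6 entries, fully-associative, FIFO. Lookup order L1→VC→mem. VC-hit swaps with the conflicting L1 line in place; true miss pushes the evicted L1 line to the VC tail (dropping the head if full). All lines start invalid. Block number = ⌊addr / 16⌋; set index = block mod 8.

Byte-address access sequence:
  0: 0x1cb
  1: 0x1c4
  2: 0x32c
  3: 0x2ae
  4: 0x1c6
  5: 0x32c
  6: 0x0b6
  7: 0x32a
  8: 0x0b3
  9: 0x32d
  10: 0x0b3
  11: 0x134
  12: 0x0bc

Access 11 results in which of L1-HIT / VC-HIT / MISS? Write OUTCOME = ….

0: 0x1cb (blk 28, set 4) → MISS  vc=[]
1: 0x1c4 (blk 28, set 4) → L1-HIT  vc=[]
2: 0x32c (blk 50, set 2) → MISS  vc=[]
3: 0x2ae (blk 42, set 2) → MISS  vc=[50]
4: 0x1c6 (blk 28, set 4) → L1-HIT  vc=[50]
5: 0x32c (blk 50, set 2) → VC-HIT  vc=[42]
6: 0xb6 (blk 11, set 3) → MISS  vc=[42]
7: 0x32a (blk 50, set 2) → L1-HIT  vc=[42]
8: 0xb3 (blk 11, set 3) → L1-HIT  vc=[42]
9: 0x32d (blk 50, set 2) → L1-HIT  vc=[42]
10: 0xb3 (blk 11, set 3) → L1-HIT  vc=[42]
11: 0x134 (blk 19, set 3) → MISS  vc=[42, 11]
12: 0xbc (blk 11, set 3) → VC-HIT  vc=[42, 19]

OUTCOME = MISS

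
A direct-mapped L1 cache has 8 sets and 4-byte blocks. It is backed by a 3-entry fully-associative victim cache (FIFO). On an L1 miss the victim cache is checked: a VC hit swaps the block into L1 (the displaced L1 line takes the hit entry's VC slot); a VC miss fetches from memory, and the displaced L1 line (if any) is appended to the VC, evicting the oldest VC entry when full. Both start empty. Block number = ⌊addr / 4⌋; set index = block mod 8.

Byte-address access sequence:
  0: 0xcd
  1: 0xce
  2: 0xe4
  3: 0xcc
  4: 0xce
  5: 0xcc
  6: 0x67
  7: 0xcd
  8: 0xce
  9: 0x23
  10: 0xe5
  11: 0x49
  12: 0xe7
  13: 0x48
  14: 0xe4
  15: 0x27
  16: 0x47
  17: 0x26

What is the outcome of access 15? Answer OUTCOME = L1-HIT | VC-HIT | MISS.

0: 0xcd (blk 51, set 3) → MISS  vc=[]
1: 0xce (blk 51, set 3) → L1-HIT  vc=[]
2: 0xe4 (blk 57, set 1) → MISS  vc=[]
3: 0xcc (blk 51, set 3) → L1-HIT  vc=[]
4: 0xce (blk 51, set 3) → L1-HIT  vc=[]
5: 0xcc (blk 51, set 3) → L1-HIT  vc=[]
6: 0x67 (blk 25, set 1) → MISS  vc=[57]
7: 0xcd (blk 51, set 3) → L1-HIT  vc=[57]
8: 0xce (blk 51, set 3) → L1-HIT  vc=[57]
9: 0x23 (blk 8, set 0) → MISS  vc=[57]
10: 0xe5 (blk 57, set 1) → VC-HIT  vc=[25]
11: 0x49 (blk 18, set 2) → MISS  vc=[25]
12: 0xe7 (blk 57, set 1) → L1-HIT  vc=[25]
13: 0x48 (blk 18, set 2) → L1-HIT  vc=[25]
14: 0xe4 (blk 57, set 1) → L1-HIT  vc=[25]
15: 0x27 (blk 9, set 1) → MISS  vc=[25, 57]
16: 0x47 (blk 17, set 1) → MISS  vc=[25, 57, 9]
17: 0x26 (blk 9, set 1) → VC-HIT  vc=[25, 57, 17]

OUTCOME = MISS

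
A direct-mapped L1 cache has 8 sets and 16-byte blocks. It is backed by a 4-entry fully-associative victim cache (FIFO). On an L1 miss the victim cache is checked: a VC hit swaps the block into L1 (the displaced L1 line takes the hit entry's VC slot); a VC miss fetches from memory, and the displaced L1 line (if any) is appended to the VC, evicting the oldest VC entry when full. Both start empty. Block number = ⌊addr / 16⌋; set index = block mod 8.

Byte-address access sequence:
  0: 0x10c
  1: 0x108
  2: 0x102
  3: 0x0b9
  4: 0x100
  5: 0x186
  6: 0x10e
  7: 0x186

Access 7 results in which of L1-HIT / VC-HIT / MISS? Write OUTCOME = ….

  [0] addr=0x10c blk=16 s=0: MISS | VC []
  [1] addr=0x108 blk=16 s=0: L1-HIT | VC []
  [2] addr=0x102 blk=16 s=0: L1-HIT | VC []
  [3] addr=0xb9 blk=11 s=3: MISS | VC []
  [4] addr=0x100 blk=16 s=0: L1-HIT | VC []
  [5] addr=0x186 blk=24 s=0: MISS | VC [16]
  [6] addr=0x10e blk=16 s=0: VC-HIT | VC [24]
  [7] addr=0x186 blk=24 s=0: VC-HIT | VC [16]

OUTCOME = VC-HIT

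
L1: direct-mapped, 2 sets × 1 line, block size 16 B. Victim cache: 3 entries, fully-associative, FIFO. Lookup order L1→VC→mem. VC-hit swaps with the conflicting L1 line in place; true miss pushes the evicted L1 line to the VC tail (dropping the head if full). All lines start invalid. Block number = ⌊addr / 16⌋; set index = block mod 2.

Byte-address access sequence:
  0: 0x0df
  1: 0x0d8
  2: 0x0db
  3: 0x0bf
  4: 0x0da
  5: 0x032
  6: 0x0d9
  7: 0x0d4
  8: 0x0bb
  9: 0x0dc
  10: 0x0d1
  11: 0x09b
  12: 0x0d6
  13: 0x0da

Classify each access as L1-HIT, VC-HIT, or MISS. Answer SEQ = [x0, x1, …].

0: 0xdf (blk 13, set 1) → MISS  vc=[]
1: 0xd8 (blk 13, set 1) → L1-HIT  vc=[]
2: 0xdb (blk 13, set 1) → L1-HIT  vc=[]
3: 0xbf (blk 11, set 1) → MISS  vc=[13]
4: 0xda (blk 13, set 1) → VC-HIT  vc=[11]
5: 0x32 (blk 3, set 1) → MISS  vc=[11, 13]
6: 0xd9 (blk 13, set 1) → VC-HIT  vc=[11, 3]
7: 0xd4 (blk 13, set 1) → L1-HIT  vc=[11, 3]
8: 0xbb (blk 11, set 1) → VC-HIT  vc=[13, 3]
9: 0xdc (blk 13, set 1) → VC-HIT  vc=[11, 3]
10: 0xd1 (blk 13, set 1) → L1-HIT  vc=[11, 3]
11: 0x9b (blk 9, set 1) → MISS  vc=[11, 3, 13]
12: 0xd6 (blk 13, set 1) → VC-HIT  vc=[11, 3, 9]
13: 0xda (blk 13, set 1) → L1-HIT  vc=[11, 3, 9]

SEQ = [MISS, L1-HIT, L1-HIT, MISS, VC-HIT, MISS, VC-HIT, L1-HIT, VC-HIT, VC-HIT, L1-HIT, MISS, VC-HIT, L1-HIT]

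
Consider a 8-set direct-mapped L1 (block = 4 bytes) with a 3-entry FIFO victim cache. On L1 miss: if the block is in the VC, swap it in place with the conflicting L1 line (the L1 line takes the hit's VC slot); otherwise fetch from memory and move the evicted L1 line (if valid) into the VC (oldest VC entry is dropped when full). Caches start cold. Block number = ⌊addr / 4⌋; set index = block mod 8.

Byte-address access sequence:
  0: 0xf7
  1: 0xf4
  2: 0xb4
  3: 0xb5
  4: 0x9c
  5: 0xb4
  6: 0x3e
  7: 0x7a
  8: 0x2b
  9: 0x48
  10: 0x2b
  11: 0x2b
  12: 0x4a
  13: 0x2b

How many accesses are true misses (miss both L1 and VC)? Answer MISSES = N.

MISSES = 7

0: 0xf7 (blk 61, set 5) → MISS  vc=[]
1: 0xf4 (blk 61, set 5) → L1-HIT  vc=[]
2: 0xb4 (blk 45, set 5) → MISS  vc=[61]
3: 0xb5 (blk 45, set 5) → L1-HIT  vc=[61]
4: 0x9c (blk 39, set 7) → MISS  vc=[61]
5: 0xb4 (blk 45, set 5) → L1-HIT  vc=[61]
6: 0x3e (blk 15, set 7) → MISS  vc=[61, 39]
7: 0x7a (blk 30, set 6) → MISS  vc=[61, 39]
8: 0x2b (blk 10, set 2) → MISS  vc=[61, 39]
9: 0x48 (blk 18, set 2) → MISS  vc=[61, 39, 10]
10: 0x2b (blk 10, set 2) → VC-HIT  vc=[61, 39, 18]
11: 0x2b (blk 10, set 2) → L1-HIT  vc=[61, 39, 18]
12: 0x4a (blk 18, set 2) → VC-HIT  vc=[61, 39, 10]
13: 0x2b (blk 10, set 2) → VC-HIT  vc=[61, 39, 18]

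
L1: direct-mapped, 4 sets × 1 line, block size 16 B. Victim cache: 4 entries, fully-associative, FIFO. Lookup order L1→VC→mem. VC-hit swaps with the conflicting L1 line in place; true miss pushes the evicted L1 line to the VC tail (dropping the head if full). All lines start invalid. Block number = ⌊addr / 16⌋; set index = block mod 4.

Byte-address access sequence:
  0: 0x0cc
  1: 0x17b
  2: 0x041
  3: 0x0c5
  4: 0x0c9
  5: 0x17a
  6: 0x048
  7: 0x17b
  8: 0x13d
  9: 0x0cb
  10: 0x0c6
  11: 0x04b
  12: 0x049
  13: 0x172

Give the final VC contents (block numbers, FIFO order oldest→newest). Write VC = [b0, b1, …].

VC = [12, 19]

#0 0xcc→b12/s0 MISS; vc=[]
#1 0x17b→b23/s3 MISS; vc=[]
#2 0x41→b4/s0 MISS; vc=[12]
#3 0xc5→b12/s0 VC-HIT; vc=[4]
#4 0xc9→b12/s0 L1-HIT; vc=[4]
#5 0x17a→b23/s3 L1-HIT; vc=[4]
#6 0x48→b4/s0 VC-HIT; vc=[12]
#7 0x17b→b23/s3 L1-HIT; vc=[12]
#8 0x13d→b19/s3 MISS; vc=[12,23]
#9 0xcb→b12/s0 VC-HIT; vc=[4,23]
#10 0xc6→b12/s0 L1-HIT; vc=[4,23]
#11 0x4b→b4/s0 VC-HIT; vc=[12,23]
#12 0x49→b4/s0 L1-HIT; vc=[12,23]
#13 0x172→b23/s3 VC-HIT; vc=[12,19]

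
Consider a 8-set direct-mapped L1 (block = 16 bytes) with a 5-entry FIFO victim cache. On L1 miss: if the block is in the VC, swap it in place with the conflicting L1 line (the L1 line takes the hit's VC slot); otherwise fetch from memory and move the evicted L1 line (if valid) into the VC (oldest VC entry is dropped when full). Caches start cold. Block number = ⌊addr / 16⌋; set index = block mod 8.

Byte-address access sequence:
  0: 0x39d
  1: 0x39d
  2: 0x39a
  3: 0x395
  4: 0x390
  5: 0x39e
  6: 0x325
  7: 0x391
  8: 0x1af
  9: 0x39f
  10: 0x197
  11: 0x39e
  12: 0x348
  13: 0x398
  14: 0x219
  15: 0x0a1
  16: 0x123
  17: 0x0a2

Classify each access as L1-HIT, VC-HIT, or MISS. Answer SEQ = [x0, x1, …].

#0 0x39d→b57/s1 MISS; vc=[]
#1 0x39d→b57/s1 L1-HIT; vc=[]
#2 0x39a→b57/s1 L1-HIT; vc=[]
#3 0x395→b57/s1 L1-HIT; vc=[]
#4 0x390→b57/s1 L1-HIT; vc=[]
#5 0x39e→b57/s1 L1-HIT; vc=[]
#6 0x325→b50/s2 MISS; vc=[]
#7 0x391→b57/s1 L1-HIT; vc=[]
#8 0x1af→b26/s2 MISS; vc=[50]
#9 0x39f→b57/s1 L1-HIT; vc=[50]
#10 0x197→b25/s1 MISS; vc=[50,57]
#11 0x39e→b57/s1 VC-HIT; vc=[50,25]
#12 0x348→b52/s4 MISS; vc=[50,25]
#13 0x398→b57/s1 L1-HIT; vc=[50,25]
#14 0x219→b33/s1 MISS; vc=[50,25,57]
#15 0xa1→b10/s2 MISS; vc=[50,25,57,26]
#16 0x123→b18/s2 MISS; vc=[50,25,57,26,10]
#17 0xa2→b10/s2 VC-HIT; vc=[50,25,57,26,18]

SEQ = [MISS, L1-HIT, L1-HIT, L1-HIT, L1-HIT, L1-HIT, MISS, L1-HIT, MISS, L1-HIT, MISS, VC-HIT, MISS, L1-HIT, MISS, MISS, MISS, VC-HIT]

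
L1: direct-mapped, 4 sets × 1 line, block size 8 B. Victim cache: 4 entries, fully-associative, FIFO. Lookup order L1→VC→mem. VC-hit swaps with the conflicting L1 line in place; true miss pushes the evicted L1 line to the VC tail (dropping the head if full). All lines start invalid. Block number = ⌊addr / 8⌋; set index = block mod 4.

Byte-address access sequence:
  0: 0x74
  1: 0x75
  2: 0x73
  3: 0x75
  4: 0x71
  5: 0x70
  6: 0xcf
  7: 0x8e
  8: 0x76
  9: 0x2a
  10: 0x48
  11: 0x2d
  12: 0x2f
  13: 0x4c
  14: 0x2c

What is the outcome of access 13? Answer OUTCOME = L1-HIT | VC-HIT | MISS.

OUTCOME = VC-HIT

0: 0x74 (blk 14, set 2) → MISS  vc=[]
1: 0x75 (blk 14, set 2) → L1-HIT  vc=[]
2: 0x73 (blk 14, set 2) → L1-HIT  vc=[]
3: 0x75 (blk 14, set 2) → L1-HIT  vc=[]
4: 0x71 (blk 14, set 2) → L1-HIT  vc=[]
5: 0x70 (blk 14, set 2) → L1-HIT  vc=[]
6: 0xcf (blk 25, set 1) → MISS  vc=[]
7: 0x8e (blk 17, set 1) → MISS  vc=[25]
8: 0x76 (blk 14, set 2) → L1-HIT  vc=[25]
9: 0x2a (blk 5, set 1) → MISS  vc=[25, 17]
10: 0x48 (blk 9, set 1) → MISS  vc=[25, 17, 5]
11: 0x2d (blk 5, set 1) → VC-HIT  vc=[25, 17, 9]
12: 0x2f (blk 5, set 1) → L1-HIT  vc=[25, 17, 9]
13: 0x4c (blk 9, set 1) → VC-HIT  vc=[25, 17, 5]
14: 0x2c (blk 5, set 1) → VC-HIT  vc=[25, 17, 9]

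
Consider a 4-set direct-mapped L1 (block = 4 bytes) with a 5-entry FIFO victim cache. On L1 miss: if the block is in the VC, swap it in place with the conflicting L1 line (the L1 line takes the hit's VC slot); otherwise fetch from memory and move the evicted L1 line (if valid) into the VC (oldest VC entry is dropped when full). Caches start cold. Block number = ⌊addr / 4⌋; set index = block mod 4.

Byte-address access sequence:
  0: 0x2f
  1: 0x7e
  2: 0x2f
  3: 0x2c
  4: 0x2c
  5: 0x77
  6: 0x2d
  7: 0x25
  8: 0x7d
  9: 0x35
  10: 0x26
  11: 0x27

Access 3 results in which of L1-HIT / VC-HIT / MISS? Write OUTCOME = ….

OUTCOME = L1-HIT

0: 0x2f (blk 11, set 3) → MISS  vc=[]
1: 0x7e (blk 31, set 3) → MISS  vc=[11]
2: 0x2f (blk 11, set 3) → VC-HIT  vc=[31]
3: 0x2c (blk 11, set 3) → L1-HIT  vc=[31]
4: 0x2c (blk 11, set 3) → L1-HIT  vc=[31]
5: 0x77 (blk 29, set 1) → MISS  vc=[31]
6: 0x2d (blk 11, set 3) → L1-HIT  vc=[31]
7: 0x25 (blk 9, set 1) → MISS  vc=[31, 29]
8: 0x7d (blk 31, set 3) → VC-HIT  vc=[11, 29]
9: 0x35 (blk 13, set 1) → MISS  vc=[11, 29, 9]
10: 0x26 (blk 9, set 1) → VC-HIT  vc=[11, 29, 13]
11: 0x27 (blk 9, set 1) → L1-HIT  vc=[11, 29, 13]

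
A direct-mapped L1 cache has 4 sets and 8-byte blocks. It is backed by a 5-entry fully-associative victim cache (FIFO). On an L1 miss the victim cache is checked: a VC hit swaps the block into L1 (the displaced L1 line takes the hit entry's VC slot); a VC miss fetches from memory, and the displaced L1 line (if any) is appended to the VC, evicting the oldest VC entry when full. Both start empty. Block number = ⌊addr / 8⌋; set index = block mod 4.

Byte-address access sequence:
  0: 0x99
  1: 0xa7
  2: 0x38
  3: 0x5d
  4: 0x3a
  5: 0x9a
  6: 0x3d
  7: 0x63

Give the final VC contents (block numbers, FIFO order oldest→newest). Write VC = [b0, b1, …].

VC = [19, 11, 20]

#0 0x99→b19/s3 MISS; vc=[]
#1 0xa7→b20/s0 MISS; vc=[]
#2 0x38→b7/s3 MISS; vc=[19]
#3 0x5d→b11/s3 MISS; vc=[19,7]
#4 0x3a→b7/s3 VC-HIT; vc=[19,11]
#5 0x9a→b19/s3 VC-HIT; vc=[7,11]
#6 0x3d→b7/s3 VC-HIT; vc=[19,11]
#7 0x63→b12/s0 MISS; vc=[19,11,20]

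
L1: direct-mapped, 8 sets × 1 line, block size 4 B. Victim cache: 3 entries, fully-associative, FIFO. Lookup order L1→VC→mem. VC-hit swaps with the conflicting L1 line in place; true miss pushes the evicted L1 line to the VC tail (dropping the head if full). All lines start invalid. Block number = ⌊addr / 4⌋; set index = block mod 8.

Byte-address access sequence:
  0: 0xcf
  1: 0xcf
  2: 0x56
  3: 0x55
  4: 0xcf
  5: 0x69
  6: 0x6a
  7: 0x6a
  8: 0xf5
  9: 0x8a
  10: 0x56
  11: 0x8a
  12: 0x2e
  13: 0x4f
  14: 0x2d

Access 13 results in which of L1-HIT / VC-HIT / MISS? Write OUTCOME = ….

#0 0xcf→b51/s3 MISS; vc=[]
#1 0xcf→b51/s3 L1-HIT; vc=[]
#2 0x56→b21/s5 MISS; vc=[]
#3 0x55→b21/s5 L1-HIT; vc=[]
#4 0xcf→b51/s3 L1-HIT; vc=[]
#5 0x69→b26/s2 MISS; vc=[]
#6 0x6a→b26/s2 L1-HIT; vc=[]
#7 0x6a→b26/s2 L1-HIT; vc=[]
#8 0xf5→b61/s5 MISS; vc=[21]
#9 0x8a→b34/s2 MISS; vc=[21,26]
#10 0x56→b21/s5 VC-HIT; vc=[61,26]
#11 0x8a→b34/s2 L1-HIT; vc=[61,26]
#12 0x2e→b11/s3 MISS; vc=[61,26,51]
#13 0x4f→b19/s3 MISS; vc=[26,51,11]
#14 0x2d→b11/s3 VC-HIT; vc=[26,51,19]

OUTCOME = MISS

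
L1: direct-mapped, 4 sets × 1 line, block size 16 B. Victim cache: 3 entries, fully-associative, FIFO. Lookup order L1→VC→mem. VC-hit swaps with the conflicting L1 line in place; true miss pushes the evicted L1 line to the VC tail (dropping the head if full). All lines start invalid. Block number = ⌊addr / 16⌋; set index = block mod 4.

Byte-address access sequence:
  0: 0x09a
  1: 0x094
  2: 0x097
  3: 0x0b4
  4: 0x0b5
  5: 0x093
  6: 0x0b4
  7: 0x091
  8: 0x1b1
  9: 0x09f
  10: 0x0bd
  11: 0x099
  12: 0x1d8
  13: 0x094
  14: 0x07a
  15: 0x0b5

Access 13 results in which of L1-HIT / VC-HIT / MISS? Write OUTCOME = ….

  [0] addr=0x9a blk=9 s=1: MISS | VC []
  [1] addr=0x94 blk=9 s=1: L1-HIT | VC []
  [2] addr=0x97 blk=9 s=1: L1-HIT | VC []
  [3] addr=0xb4 blk=11 s=3: MISS | VC []
  [4] addr=0xb5 blk=11 s=3: L1-HIT | VC []
  [5] addr=0x93 blk=9 s=1: L1-HIT | VC []
  [6] addr=0xb4 blk=11 s=3: L1-HIT | VC []
  [7] addr=0x91 blk=9 s=1: L1-HIT | VC []
  [8] addr=0x1b1 blk=27 s=3: MISS | VC [11]
  [9] addr=0x9f blk=9 s=1: L1-HIT | VC [11]
  [10] addr=0xbd blk=11 s=3: VC-HIT | VC [27]
  [11] addr=0x99 blk=9 s=1: L1-HIT | VC [27]
  [12] addr=0x1d8 blk=29 s=1: MISS | VC [27, 9]
  [13] addr=0x94 blk=9 s=1: VC-HIT | VC [27, 29]
  [14] addr=0x7a blk=7 s=3: MISS | VC [27, 29, 11]
  [15] addr=0xb5 blk=11 s=3: VC-HIT | VC [27, 29, 7]

OUTCOME = VC-HIT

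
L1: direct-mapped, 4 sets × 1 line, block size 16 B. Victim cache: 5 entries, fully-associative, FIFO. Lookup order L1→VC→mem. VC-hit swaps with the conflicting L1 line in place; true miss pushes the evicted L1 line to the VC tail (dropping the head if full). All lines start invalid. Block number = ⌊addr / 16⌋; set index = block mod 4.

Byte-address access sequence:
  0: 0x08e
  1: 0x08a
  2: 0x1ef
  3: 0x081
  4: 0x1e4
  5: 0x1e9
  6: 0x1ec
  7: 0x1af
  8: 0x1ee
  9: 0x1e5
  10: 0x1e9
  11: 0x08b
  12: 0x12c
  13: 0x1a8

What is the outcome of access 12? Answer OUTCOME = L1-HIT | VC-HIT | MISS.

OUTCOME = MISS

  [0] addr=0x8e blk=8 s=0: MISS | VC []
  [1] addr=0x8a blk=8 s=0: L1-HIT | VC []
  [2] addr=0x1ef blk=30 s=2: MISS | VC []
  [3] addr=0x81 blk=8 s=0: L1-HIT | VC []
  [4] addr=0x1e4 blk=30 s=2: L1-HIT | VC []
  [5] addr=0x1e9 blk=30 s=2: L1-HIT | VC []
  [6] addr=0x1ec blk=30 s=2: L1-HIT | VC []
  [7] addr=0x1af blk=26 s=2: MISS | VC [30]
  [8] addr=0x1ee blk=30 s=2: VC-HIT | VC [26]
  [9] addr=0x1e5 blk=30 s=2: L1-HIT | VC [26]
  [10] addr=0x1e9 blk=30 s=2: L1-HIT | VC [26]
  [11] addr=0x8b blk=8 s=0: L1-HIT | VC [26]
  [12] addr=0x12c blk=18 s=2: MISS | VC [26, 30]
  [13] addr=0x1a8 blk=26 s=2: VC-HIT | VC [18, 30]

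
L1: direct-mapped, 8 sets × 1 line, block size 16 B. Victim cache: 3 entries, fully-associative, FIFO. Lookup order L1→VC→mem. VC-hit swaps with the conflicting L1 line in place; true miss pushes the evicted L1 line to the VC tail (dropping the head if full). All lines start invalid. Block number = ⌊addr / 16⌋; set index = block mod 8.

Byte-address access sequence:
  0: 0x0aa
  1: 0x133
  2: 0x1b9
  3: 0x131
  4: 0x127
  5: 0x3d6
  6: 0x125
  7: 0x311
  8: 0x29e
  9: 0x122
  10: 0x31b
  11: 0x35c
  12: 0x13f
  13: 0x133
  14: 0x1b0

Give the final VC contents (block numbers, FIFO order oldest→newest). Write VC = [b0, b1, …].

VC = [41, 61, 19]

0: 0xaa (blk 10, set 2) → MISS  vc=[]
1: 0x133 (blk 19, set 3) → MISS  vc=[]
2: 0x1b9 (blk 27, set 3) → MISS  vc=[19]
3: 0x131 (blk 19, set 3) → VC-HIT  vc=[27]
4: 0x127 (blk 18, set 2) → MISS  vc=[27, 10]
5: 0x3d6 (blk 61, set 5) → MISS  vc=[27, 10]
6: 0x125 (blk 18, set 2) → L1-HIT  vc=[27, 10]
7: 0x311 (blk 49, set 1) → MISS  vc=[27, 10]
8: 0x29e (blk 41, set 1) → MISS  vc=[27, 10, 49]
9: 0x122 (blk 18, set 2) → L1-HIT  vc=[27, 10, 49]
10: 0x31b (blk 49, set 1) → VC-HIT  vc=[27, 10, 41]
11: 0x35c (blk 53, set 5) → MISS  vc=[10, 41, 61]
12: 0x13f (blk 19, set 3) → L1-HIT  vc=[10, 41, 61]
13: 0x133 (blk 19, set 3) → L1-HIT  vc=[10, 41, 61]
14: 0x1b0 (blk 27, set 3) → MISS  vc=[41, 61, 19]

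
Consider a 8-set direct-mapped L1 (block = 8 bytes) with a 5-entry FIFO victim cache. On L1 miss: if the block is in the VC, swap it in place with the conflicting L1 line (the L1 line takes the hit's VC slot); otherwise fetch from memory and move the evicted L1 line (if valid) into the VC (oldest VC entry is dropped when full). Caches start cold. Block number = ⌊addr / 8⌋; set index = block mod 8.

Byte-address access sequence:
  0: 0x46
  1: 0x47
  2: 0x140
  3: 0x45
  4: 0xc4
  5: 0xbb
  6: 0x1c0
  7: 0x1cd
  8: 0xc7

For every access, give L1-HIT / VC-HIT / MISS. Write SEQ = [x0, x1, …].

#0 0x46→b8/s0 MISS; vc=[]
#1 0x47→b8/s0 L1-HIT; vc=[]
#2 0x140→b40/s0 MISS; vc=[8]
#3 0x45→b8/s0 VC-HIT; vc=[40]
#4 0xc4→b24/s0 MISS; vc=[40,8]
#5 0xbb→b23/s7 MISS; vc=[40,8]
#6 0x1c0→b56/s0 MISS; vc=[40,8,24]
#7 0x1cd→b57/s1 MISS; vc=[40,8,24]
#8 0xc7→b24/s0 VC-HIT; vc=[40,8,56]

SEQ = [MISS, L1-HIT, MISS, VC-HIT, MISS, MISS, MISS, MISS, VC-HIT]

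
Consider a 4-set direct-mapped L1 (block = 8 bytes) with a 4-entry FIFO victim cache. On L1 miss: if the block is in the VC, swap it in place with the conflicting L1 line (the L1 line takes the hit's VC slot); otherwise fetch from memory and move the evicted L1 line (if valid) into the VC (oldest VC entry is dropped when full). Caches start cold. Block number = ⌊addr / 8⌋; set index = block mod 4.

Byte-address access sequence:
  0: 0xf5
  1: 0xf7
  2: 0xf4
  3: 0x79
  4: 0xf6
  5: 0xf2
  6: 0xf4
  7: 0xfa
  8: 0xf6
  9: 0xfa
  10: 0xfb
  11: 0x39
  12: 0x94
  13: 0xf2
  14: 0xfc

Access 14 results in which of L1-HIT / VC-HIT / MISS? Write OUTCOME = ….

OUTCOME = VC-HIT

#0 0xf5→b30/s2 MISS; vc=[]
#1 0xf7→b30/s2 L1-HIT; vc=[]
#2 0xf4→b30/s2 L1-HIT; vc=[]
#3 0x79→b15/s3 MISS; vc=[]
#4 0xf6→b30/s2 L1-HIT; vc=[]
#5 0xf2→b30/s2 L1-HIT; vc=[]
#6 0xf4→b30/s2 L1-HIT; vc=[]
#7 0xfa→b31/s3 MISS; vc=[15]
#8 0xf6→b30/s2 L1-HIT; vc=[15]
#9 0xfa→b31/s3 L1-HIT; vc=[15]
#10 0xfb→b31/s3 L1-HIT; vc=[15]
#11 0x39→b7/s3 MISS; vc=[15,31]
#12 0x94→b18/s2 MISS; vc=[15,31,30]
#13 0xf2→b30/s2 VC-HIT; vc=[15,31,18]
#14 0xfc→b31/s3 VC-HIT; vc=[15,7,18]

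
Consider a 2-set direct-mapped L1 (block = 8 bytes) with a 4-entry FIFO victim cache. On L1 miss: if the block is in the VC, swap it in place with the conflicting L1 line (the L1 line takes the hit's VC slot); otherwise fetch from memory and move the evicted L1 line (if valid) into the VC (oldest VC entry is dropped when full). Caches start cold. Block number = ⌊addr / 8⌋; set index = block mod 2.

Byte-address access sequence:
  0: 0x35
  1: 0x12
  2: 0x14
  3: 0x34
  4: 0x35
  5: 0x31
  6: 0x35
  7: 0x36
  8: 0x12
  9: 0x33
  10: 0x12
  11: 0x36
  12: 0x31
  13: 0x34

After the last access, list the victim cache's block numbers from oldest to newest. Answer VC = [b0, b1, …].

#0 0x35→b6/s0 MISS; vc=[]
#1 0x12→b2/s0 MISS; vc=[6]
#2 0x14→b2/s0 L1-HIT; vc=[6]
#3 0x34→b6/s0 VC-HIT; vc=[2]
#4 0x35→b6/s0 L1-HIT; vc=[2]
#5 0x31→b6/s0 L1-HIT; vc=[2]
#6 0x35→b6/s0 L1-HIT; vc=[2]
#7 0x36→b6/s0 L1-HIT; vc=[2]
#8 0x12→b2/s0 VC-HIT; vc=[6]
#9 0x33→b6/s0 VC-HIT; vc=[2]
#10 0x12→b2/s0 VC-HIT; vc=[6]
#11 0x36→b6/s0 VC-HIT; vc=[2]
#12 0x31→b6/s0 L1-HIT; vc=[2]
#13 0x34→b6/s0 L1-HIT; vc=[2]

VC = [2]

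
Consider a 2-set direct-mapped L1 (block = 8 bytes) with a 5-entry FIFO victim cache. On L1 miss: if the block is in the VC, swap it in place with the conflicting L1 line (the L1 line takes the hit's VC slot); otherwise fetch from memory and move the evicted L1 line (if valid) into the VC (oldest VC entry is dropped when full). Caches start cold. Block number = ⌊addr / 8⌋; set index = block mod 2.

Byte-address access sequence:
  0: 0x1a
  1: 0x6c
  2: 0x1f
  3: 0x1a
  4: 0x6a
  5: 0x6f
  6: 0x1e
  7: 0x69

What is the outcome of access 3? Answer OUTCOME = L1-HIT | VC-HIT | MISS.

  [0] addr=0x1a blk=3 s=1: MISS | VC []
  [1] addr=0x6c blk=13 s=1: MISS | VC [3]
  [2] addr=0x1f blk=3 s=1: VC-HIT | VC [13]
  [3] addr=0x1a blk=3 s=1: L1-HIT | VC [13]
  [4] addr=0x6a blk=13 s=1: VC-HIT | VC [3]
  [5] addr=0x6f blk=13 s=1: L1-HIT | VC [3]
  [6] addr=0x1e blk=3 s=1: VC-HIT | VC [13]
  [7] addr=0x69 blk=13 s=1: VC-HIT | VC [3]

OUTCOME = L1-HIT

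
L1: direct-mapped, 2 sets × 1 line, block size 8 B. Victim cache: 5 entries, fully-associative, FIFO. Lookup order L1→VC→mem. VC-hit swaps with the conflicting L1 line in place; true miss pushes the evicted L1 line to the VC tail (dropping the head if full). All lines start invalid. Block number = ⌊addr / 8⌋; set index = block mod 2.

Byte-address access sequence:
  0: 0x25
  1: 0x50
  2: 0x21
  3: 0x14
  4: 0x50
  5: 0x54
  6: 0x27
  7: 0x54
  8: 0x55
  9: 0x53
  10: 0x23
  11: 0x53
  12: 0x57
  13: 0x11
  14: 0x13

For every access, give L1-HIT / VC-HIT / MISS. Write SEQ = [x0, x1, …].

#0 0x25→b4/s0 MISS; vc=[]
#1 0x50→b10/s0 MISS; vc=[4]
#2 0x21→b4/s0 VC-HIT; vc=[10]
#3 0x14→b2/s0 MISS; vc=[10,4]
#4 0x50→b10/s0 VC-HIT; vc=[2,4]
#5 0x54→b10/s0 L1-HIT; vc=[2,4]
#6 0x27→b4/s0 VC-HIT; vc=[2,10]
#7 0x54→b10/s0 VC-HIT; vc=[2,4]
#8 0x55→b10/s0 L1-HIT; vc=[2,4]
#9 0x53→b10/s0 L1-HIT; vc=[2,4]
#10 0x23→b4/s0 VC-HIT; vc=[2,10]
#11 0x53→b10/s0 VC-HIT; vc=[2,4]
#12 0x57→b10/s0 L1-HIT; vc=[2,4]
#13 0x11→b2/s0 VC-HIT; vc=[10,4]
#14 0x13→b2/s0 L1-HIT; vc=[10,4]

SEQ = [MISS, MISS, VC-HIT, MISS, VC-HIT, L1-HIT, VC-HIT, VC-HIT, L1-HIT, L1-HIT, VC-HIT, VC-HIT, L1-HIT, VC-HIT, L1-HIT]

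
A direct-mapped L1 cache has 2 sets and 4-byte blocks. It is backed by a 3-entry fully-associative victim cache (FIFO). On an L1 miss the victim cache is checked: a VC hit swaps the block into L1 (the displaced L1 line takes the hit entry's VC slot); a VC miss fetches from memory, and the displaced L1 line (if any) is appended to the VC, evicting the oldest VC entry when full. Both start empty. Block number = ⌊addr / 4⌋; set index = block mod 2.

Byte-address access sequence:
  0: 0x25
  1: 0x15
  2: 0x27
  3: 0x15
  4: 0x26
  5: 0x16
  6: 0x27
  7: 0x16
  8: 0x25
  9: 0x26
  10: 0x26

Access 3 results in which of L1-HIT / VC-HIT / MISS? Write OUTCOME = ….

OUTCOME = VC-HIT

  [0] addr=0x25 blk=9 s=1: MISS | VC []
  [1] addr=0x15 blk=5 s=1: MISS | VC [9]
  [2] addr=0x27 blk=9 s=1: VC-HIT | VC [5]
  [3] addr=0x15 blk=5 s=1: VC-HIT | VC [9]
  [4] addr=0x26 blk=9 s=1: VC-HIT | VC [5]
  [5] addr=0x16 blk=5 s=1: VC-HIT | VC [9]
  [6] addr=0x27 blk=9 s=1: VC-HIT | VC [5]
  [7] addr=0x16 blk=5 s=1: VC-HIT | VC [9]
  [8] addr=0x25 blk=9 s=1: VC-HIT | VC [5]
  [9] addr=0x26 blk=9 s=1: L1-HIT | VC [5]
  [10] addr=0x26 blk=9 s=1: L1-HIT | VC [5]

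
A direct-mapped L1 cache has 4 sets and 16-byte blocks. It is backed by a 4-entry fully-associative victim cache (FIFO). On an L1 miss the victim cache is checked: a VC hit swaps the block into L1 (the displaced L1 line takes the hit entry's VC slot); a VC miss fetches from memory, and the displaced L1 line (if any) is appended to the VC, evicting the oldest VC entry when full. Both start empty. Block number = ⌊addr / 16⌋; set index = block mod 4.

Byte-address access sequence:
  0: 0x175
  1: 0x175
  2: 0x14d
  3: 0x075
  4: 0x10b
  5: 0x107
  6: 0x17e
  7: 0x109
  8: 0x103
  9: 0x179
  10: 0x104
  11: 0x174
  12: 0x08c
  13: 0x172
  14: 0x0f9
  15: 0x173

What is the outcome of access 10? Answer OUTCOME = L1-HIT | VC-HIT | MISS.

0: 0x175 (blk 23, set 3) → MISS  vc=[]
1: 0x175 (blk 23, set 3) → L1-HIT  vc=[]
2: 0x14d (blk 20, set 0) → MISS  vc=[]
3: 0x75 (blk 7, set 3) → MISS  vc=[23]
4: 0x10b (blk 16, set 0) → MISS  vc=[23, 20]
5: 0x107 (blk 16, set 0) → L1-HIT  vc=[23, 20]
6: 0x17e (blk 23, set 3) → VC-HIT  vc=[7, 20]
7: 0x109 (blk 16, set 0) → L1-HIT  vc=[7, 20]
8: 0x103 (blk 16, set 0) → L1-HIT  vc=[7, 20]
9: 0x179 (blk 23, set 3) → L1-HIT  vc=[7, 20]
10: 0x104 (blk 16, set 0) → L1-HIT  vc=[7, 20]
11: 0x174 (blk 23, set 3) → L1-HIT  vc=[7, 20]
12: 0x8c (blk 8, set 0) → MISS  vc=[7, 20, 16]
13: 0x172 (blk 23, set 3) → L1-HIT  vc=[7, 20, 16]
14: 0xf9 (blk 15, set 3) → MISS  vc=[7, 20, 16, 23]
15: 0x173 (blk 23, set 3) → VC-HIT  vc=[7, 20, 16, 15]

OUTCOME = L1-HIT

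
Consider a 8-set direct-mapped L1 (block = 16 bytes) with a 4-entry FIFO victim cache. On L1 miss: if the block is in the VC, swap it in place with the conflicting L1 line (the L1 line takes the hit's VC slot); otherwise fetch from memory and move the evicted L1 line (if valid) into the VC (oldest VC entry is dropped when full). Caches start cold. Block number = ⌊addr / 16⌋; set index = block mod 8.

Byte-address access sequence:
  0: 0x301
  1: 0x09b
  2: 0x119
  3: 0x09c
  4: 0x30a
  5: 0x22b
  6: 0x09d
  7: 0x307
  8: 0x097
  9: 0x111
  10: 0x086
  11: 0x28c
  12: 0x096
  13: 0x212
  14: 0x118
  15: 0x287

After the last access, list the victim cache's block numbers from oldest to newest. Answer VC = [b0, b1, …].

VC = [33, 48, 8, 9]

0: 0x301 (blk 48, set 0) → MISS  vc=[]
1: 0x9b (blk 9, set 1) → MISS  vc=[]
2: 0x119 (blk 17, set 1) → MISS  vc=[9]
3: 0x9c (blk 9, set 1) → VC-HIT  vc=[17]
4: 0x30a (blk 48, set 0) → L1-HIT  vc=[17]
5: 0x22b (blk 34, set 2) → MISS  vc=[17]
6: 0x9d (blk 9, set 1) → L1-HIT  vc=[17]
7: 0x307 (blk 48, set 0) → L1-HIT  vc=[17]
8: 0x97 (blk 9, set 1) → L1-HIT  vc=[17]
9: 0x111 (blk 17, set 1) → VC-HIT  vc=[9]
10: 0x86 (blk 8, set 0) → MISS  vc=[9, 48]
11: 0x28c (blk 40, set 0) → MISS  vc=[9, 48, 8]
12: 0x96 (blk 9, set 1) → VC-HIT  vc=[17, 48, 8]
13: 0x212 (blk 33, set 1) → MISS  vc=[17, 48, 8, 9]
14: 0x118 (blk 17, set 1) → VC-HIT  vc=[33, 48, 8, 9]
15: 0x287 (blk 40, set 0) → L1-HIT  vc=[33, 48, 8, 9]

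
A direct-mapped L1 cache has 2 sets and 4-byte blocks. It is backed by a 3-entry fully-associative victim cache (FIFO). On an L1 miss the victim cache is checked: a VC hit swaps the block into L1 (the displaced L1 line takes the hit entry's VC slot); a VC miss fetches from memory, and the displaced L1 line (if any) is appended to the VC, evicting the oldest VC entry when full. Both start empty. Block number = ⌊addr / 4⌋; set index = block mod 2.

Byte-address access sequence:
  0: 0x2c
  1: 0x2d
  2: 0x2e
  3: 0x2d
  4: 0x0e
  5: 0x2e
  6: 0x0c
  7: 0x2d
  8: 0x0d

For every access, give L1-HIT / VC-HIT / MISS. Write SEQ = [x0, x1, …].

SEQ = [MISS, L1-HIT, L1-HIT, L1-HIT, MISS, VC-HIT, VC-HIT, VC-HIT, VC-HIT]

  [0] addr=0x2c blk=11 s=1: MISS | VC []
  [1] addr=0x2d blk=11 s=1: L1-HIT | VC []
  [2] addr=0x2e blk=11 s=1: L1-HIT | VC []
  [3] addr=0x2d blk=11 s=1: L1-HIT | VC []
  [4] addr=0xe blk=3 s=1: MISS | VC [11]
  [5] addr=0x2e blk=11 s=1: VC-HIT | VC [3]
  [6] addr=0xc blk=3 s=1: VC-HIT | VC [11]
  [7] addr=0x2d blk=11 s=1: VC-HIT | VC [3]
  [8] addr=0xd blk=3 s=1: VC-HIT | VC [11]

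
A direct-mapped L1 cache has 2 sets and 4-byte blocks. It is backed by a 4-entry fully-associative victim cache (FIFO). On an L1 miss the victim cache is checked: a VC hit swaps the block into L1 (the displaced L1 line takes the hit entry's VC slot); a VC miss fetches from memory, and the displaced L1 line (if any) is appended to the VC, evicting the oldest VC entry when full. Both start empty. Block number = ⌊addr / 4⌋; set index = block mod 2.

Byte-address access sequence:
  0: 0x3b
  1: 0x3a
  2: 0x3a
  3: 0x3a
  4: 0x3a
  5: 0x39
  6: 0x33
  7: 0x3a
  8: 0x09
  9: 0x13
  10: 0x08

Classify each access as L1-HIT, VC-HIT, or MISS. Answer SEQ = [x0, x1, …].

#0 0x3b→b14/s0 MISS; vc=[]
#1 0x3a→b14/s0 L1-HIT; vc=[]
#2 0x3a→b14/s0 L1-HIT; vc=[]
#3 0x3a→b14/s0 L1-HIT; vc=[]
#4 0x3a→b14/s0 L1-HIT; vc=[]
#5 0x39→b14/s0 L1-HIT; vc=[]
#6 0x33→b12/s0 MISS; vc=[14]
#7 0x3a→b14/s0 VC-HIT; vc=[12]
#8 0x9→b2/s0 MISS; vc=[12,14]
#9 0x13→b4/s0 MISS; vc=[12,14,2]
#10 0x8→b2/s0 VC-HIT; vc=[12,14,4]

SEQ = [MISS, L1-HIT, L1-HIT, L1-HIT, L1-HIT, L1-HIT, MISS, VC-HIT, MISS, MISS, VC-HIT]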